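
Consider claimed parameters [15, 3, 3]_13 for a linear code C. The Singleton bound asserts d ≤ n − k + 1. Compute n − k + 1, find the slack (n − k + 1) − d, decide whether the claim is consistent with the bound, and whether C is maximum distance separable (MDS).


Singleton RHS = n − k + 1 = 13, slack = 10, bound satisfied, not MDS.

Singleton bound: d ≤ n − k + 1.
Here n = 15, k = 3, so n − k + 1 = 13.
Given d = 3, check d ≤ 13: YES.
Slack = (n − k + 1) − d = 10.
The code is NOT MDS (slack = 10 > 0).
Description: the claimed parameters are [15, 3, 3]_13; such a code would be non-MDS.


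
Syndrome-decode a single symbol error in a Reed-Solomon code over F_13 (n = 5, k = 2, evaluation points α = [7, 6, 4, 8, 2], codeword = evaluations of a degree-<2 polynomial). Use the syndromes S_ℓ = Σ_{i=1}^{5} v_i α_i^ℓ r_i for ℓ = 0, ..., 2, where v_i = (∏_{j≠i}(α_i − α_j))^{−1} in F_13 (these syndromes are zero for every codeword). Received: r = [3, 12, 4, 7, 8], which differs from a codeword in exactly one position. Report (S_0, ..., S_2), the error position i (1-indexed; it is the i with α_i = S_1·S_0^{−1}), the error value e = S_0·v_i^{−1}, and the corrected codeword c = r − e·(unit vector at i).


S = (2, 4, 8), error at position 5, error magnitude e = 12, c = [3, 12, 4, 7, 9].

Step 1: column multipliers v_i = (∏_{j≠i}(α_i − α_j))^{−1} mod 13.
  i = 1 (α = 7): (7−6)(7−4)(7−8)(7−2) = 1·3·(−1)·5 = −15 ≡ 11, so v_1 = 11^{−1} = 6 (mod 13).
  i = 2 (α = 6): (6−7)(6−4)(6−8)(6−2) = (−1)·2·(−2)·4 = 16 ≡ 3, so v_2 = 3^{−1} = 9 (mod 13).
  i = 3 (α = 4): (4−7)(4−6)(4−8)(4−2) = (−3)·(−2)·(−4)·2 = −48 ≡ 4, so v_3 = 4^{−1} = 10 (mod 13).
  i = 4 (α = 8): (8−7)(8−6)(8−4)(8−2) = 1·2·4·6 = 48 ≡ 9, so v_4 = 9^{−1} = 3 (mod 13).
  i = 5 (α = 2): (2−7)(2−6)(2−4)(2−8) = (−5)·(−4)·(−2)·(−6) = 240 ≡ 6, so v_5 = 6^{−1} = 11 (mod 13).
  v = [6, 9, 10, 3, 11].
Step 2: syndromes of r = [3, 12, 4, 7, 8] (all sums mod 13).
  S_0 = Σ v_i r_i = 6·3 + 9·12 + 10·4 + 3·7 + 11·8 = 275 ≡ 2.
  S_1 = Σ v_i α_i r_i = 6·7·3 + 9·6·12 + 10·4·4 + 3·8·7 + 11·2·8 = 1278 ≡ 4.
  α_i^2 mod 13 = [10, 10, 3, 12, 4].
  S_2 = Σ v_i α_i^2 r_i = 6·10·3 + 9·10·12 + 10·3·4 + 3·12·7 + 11·4·8 = 1984 ≡ 8.
  S = (2, 4, 8) ≠ 0, so r is not a codeword (an error is present).
Step 3: locate the error. For a single error e at position i, S_ℓ = v_i·e·α_i^ℓ, so α_err = S_1/S_0.
  S_0^{−1} = 2^{−1} = 7 (mod 13), so α_err = 4·7 = 28 ≡ 2 = α_5. Error position i = 5.
  Consistency check: S_2/S_1 = 8·10 = 80 ≡ 2 = α_err ✓ (single-error assumption holds).
Step 4: error magnitude e = S_0/v_5 = S_0·∏_{j≠5}(α_5 − α_j) = 2·6 = 12 ≡ 12 (mod 13).
Step 5: correct position 5: c_5 = r_5 − e = 8 − 12 ≡ 9 (mod 13). Hence c = [3, 12, 4, 7, 9].
  Check: interpolating c through the α_i gives m(x) = 1 + 4·x (degree < 2) with m(α_i) = c_i for every i, so c is indeed a codeword.


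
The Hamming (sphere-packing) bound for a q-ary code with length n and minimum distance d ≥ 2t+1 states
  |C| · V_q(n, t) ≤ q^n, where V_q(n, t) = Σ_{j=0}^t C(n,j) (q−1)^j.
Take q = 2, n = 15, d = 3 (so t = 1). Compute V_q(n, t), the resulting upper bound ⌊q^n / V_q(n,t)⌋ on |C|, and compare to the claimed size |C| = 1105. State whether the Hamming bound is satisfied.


V_q(n, t) = 16, q^n = 32768, Hamming bound = 2048, |C| = 1105 ≤ bound (satisfied).

Step 1: Compute V_q(n, t) = Σ_{j=0}^1 C(n, j) (q−1)^j.
  j = 0: C(15,0)·(1)^0 = 1·1 = 1.
  j = 1: C(15,1)·(1)^1 = 15·1 = 15.
  V_q(n, t) = 1 + 15 = 16.
Step 2: q^n = 2^15 = 32768.
Step 3: Hamming bound ⌊q^n / V_q(n,t)⌋ = ⌊32768/16⌋ = 2048.
Step 4: Compare |C| = 1105 to 2048: satisfied.
The claimed |C| lies below the Hamming bound.


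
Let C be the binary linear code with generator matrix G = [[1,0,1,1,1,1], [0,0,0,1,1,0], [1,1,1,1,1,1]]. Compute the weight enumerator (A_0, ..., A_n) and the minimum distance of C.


Weight distribution: A_0 = 1, A_1 = 1, A_2 = 1, A_3 = 2, A_4 = 1, A_5 = 1, A_6 = 1. Minimum distance d = 1.

Enumerate all 2^3 = 8 messages m ∈ F_2^3.
For each, compute codeword c = mG in F_2^6, then tally its weight.
  m = 000 → c = 000000, weight = 0.
  m = 100 → c = 101111, weight = 5.
  m = 010 → c = 000110, weight = 2.
  m = 110 → c = 101001, weight = 3.
  m = 001 → c = 111111, weight = 6.
  m = 101 → c = 010000, weight = 1.
  m = 011 → c = 111001, weight = 4.
  m = 111 → c = 010110, weight = 3.
Tally weights:
  weight 0: 1 codewords.
  weight 1: 1 codewords.
  weight 2: 1 codewords.
  weight 3: 2 codewords.
  weight 4: 1 codewords.
  weight 5: 1 codewords.
  weight 6: 1 codewords.
Minimum distance d = smallest w > 0 with A_w > 0 = 1.
Sanity: Σ A_w = 8 = 2^3 = 8 ✓.


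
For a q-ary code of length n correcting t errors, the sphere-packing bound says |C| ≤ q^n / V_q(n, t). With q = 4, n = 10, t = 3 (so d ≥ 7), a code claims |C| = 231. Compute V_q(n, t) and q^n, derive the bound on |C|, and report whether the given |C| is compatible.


V_q(n, t) = 3676, q^n = 1048576, Hamming bound = 285, |C| = 231 ≤ bound (satisfied).

Step 1: Compute V_q(n, t) = Σ_{j=0}^3 C(n, j) (q−1)^j.
  j = 0: C(10,0)·(3)^0 = 1·1 = 1.
  j = 1: C(10,1)·(3)^1 = 10·3 = 30.
  j = 2: C(10,2)·(3)^2 = 45·9 = 405.
  j = 3: C(10,3)·(3)^3 = 120·27 = 3240.
  V_q(n, t) = 1 + 30 + 405 + 3240 = 3676.
Step 2: q^n = 4^10 = 1048576.
Step 3: Hamming bound ⌊q^n / V_q(n,t)⌋ = ⌊1048576/3676⌋ = 285.
Step 4: Compare |C| = 231 to 285: satisfied.
The claimed |C| lies below the Hamming bound.


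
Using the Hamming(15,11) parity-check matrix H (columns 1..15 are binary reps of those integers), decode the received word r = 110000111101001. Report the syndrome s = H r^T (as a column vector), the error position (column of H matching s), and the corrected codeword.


s = (1, 1, 0, 0)^T, error position = 12, corrected codeword c = 110000111100001

Compute s = H r^T mod 2 one row at a time:
  s_1 = 1 + 1 + 1 + 0 + 1 + 0 + 0 + 1 = 5 ≡ 1 (mod 2).
  s_2 = 0 + 0 + 0 + 1 + 1 + 0 + 0 + 1 = 3 ≡ 1 (mod 2).
  s_3 = 1 + 0 + 0 + 1 + 1 + 0 + 0 + 1 = 4 ≡ 0 (mod 2).
  s_4 = 1 + 0 + 0 + 1 + 1 + 0 + 0 + 1 = 4 ≡ 0 (mod 2).
s = (1, 1, 0, 0)^T — this equals column 12 of H (binary 1100), so error is at position 12.
Correct: flip bit 12 of r = 110000111101001 to get c = 110000111100001.


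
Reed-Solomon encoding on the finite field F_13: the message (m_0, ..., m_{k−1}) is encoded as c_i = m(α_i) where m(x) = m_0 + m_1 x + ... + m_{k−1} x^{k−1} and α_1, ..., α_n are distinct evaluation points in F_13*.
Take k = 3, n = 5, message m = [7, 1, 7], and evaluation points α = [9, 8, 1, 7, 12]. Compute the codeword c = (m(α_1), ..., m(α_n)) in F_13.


c = [11, 8, 2, 6, 0]

Message polynomial: m(x) = 7 + 1·x + 7·x^2 (mod 13).
For each evaluation point α_i, compute m(α_i) mod 13:
  α_1 = 9: Horner steps 7 → 12 → 11, so m(9) = 11.
  α_2 = 8: Horner steps 7 → 5 → 8, so m(8) = 8.
  α_3 = 1: Horner steps 7 → 8 → 2, so m(1) = 2.
  α_4 = 7: Horner steps 7 → 11 → 6, so m(7) = 6.
  α_5 = 12: Horner steps 7 → 7 → 0, so m(12) = 0.
Codeword c = [11, 8, 2, 6, 0] ∈ F_13^5.


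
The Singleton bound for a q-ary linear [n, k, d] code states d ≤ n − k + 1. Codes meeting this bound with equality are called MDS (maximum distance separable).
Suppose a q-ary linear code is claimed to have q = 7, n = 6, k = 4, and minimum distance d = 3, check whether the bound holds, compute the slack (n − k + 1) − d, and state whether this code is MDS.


Singleton RHS = n − k + 1 = 3, slack = 0, bound satisfied, MDS.

Singleton bound: d ≤ n − k + 1.
Here n = 6, k = 4, so n − k + 1 = 3.
Given d = 3, check d ≤ 3: YES.
Slack = (n − k + 1) − d = 0.
The code is MDS (slack = 0).
Description: the claimed parameters are [6, 4, 3]_7; such a code would be MDS (meets Singleton bound).


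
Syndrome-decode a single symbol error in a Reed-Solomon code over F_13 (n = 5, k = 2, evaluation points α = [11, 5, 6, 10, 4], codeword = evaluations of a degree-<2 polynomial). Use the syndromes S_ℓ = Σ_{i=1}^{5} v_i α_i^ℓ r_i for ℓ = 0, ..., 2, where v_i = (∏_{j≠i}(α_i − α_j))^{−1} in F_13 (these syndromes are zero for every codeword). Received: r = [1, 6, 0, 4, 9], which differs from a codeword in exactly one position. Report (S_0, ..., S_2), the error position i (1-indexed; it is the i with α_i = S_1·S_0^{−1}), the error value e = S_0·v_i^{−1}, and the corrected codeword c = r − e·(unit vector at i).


S = (10, 8, 9), error at position 3, error magnitude e = 10, c = [1, 6, 3, 4, 9].

Step 1: column multipliers v_i = (∏_{j≠i}(α_i − α_j))^{−1} mod 13.
  i = 1 (α = 11): (11−5)(11−6)(11−10)(11−4) = 6·5·1·7 = 210 ≡ 2, so v_1 = 2^{−1} = 7 (mod 13).
  i = 2 (α = 5): (5−11)(5−6)(5−10)(5−4) = (−6)·(−1)·(−5)·1 = −30 ≡ 9, so v_2 = 9^{−1} = 3 (mod 13).
  i = 3 (α = 6): (6−11)(6−5)(6−10)(6−4) = (−5)·1·(−4)·2 = 40 ≡ 1, so v_3 = 1^{−1} = 1 (mod 13).
  i = 4 (α = 10): (10−11)(10−5)(10−6)(10−4) = (−1)·5·4·6 = −120 ≡ 10, so v_4 = 10^{−1} = 4 (mod 13).
  i = 5 (α = 4): (4−11)(4−5)(4−6)(4−10) = (−7)·(−1)·(−2)·(−6) = 84 ≡ 6, so v_5 = 6^{−1} = 11 (mod 13).
  v = [7, 3, 1, 4, 11].
Step 2: syndromes of r = [1, 6, 0, 4, 9] (all sums mod 13).
  S_0 = Σ v_i r_i = 7·1 + 3·6 + 1·0 + 4·4 + 11·9 = 140 ≡ 10.
  S_1 = Σ v_i α_i r_i = 7·11·1 + 3·5·6 + 1·6·0 + 4·10·4 + 11·4·9 = 723 ≡ 8.
  α_i^2 mod 13 = [4, 12, 10, 9, 3].
  S_2 = Σ v_i α_i^2 r_i = 7·4·1 + 3·12·6 + 1·10·0 + 4·9·4 + 11·3·9 = 685 ≡ 9.
  S = (10, 8, 9) ≠ 0, so r is not a codeword (an error is present).
Step 3: locate the error. For a single error e at position i, S_ℓ = v_i·e·α_i^ℓ, so α_err = S_1/S_0.
  S_0^{−1} = 10^{−1} = 4 (mod 13), so α_err = 8·4 = 32 ≡ 6 = α_3. Error position i = 3.
  Consistency check: S_2/S_1 = 9·5 = 45 ≡ 6 = α_err ✓ (single-error assumption holds).
Step 4: error magnitude e = S_0/v_3 = S_0·∏_{j≠3}(α_3 − α_j) = 10·1 = 10 ≡ 10 (mod 13).
Step 5: correct position 3: c_3 = r_3 − e = 0 − 10 ≡ 3 (mod 13). Hence c = [1, 6, 3, 4, 9].
  Check: interpolating c through the α_i gives m(x) = 8 + 10·x (degree < 2) with m(α_i) = c_i for every i, so c is indeed a codeword.


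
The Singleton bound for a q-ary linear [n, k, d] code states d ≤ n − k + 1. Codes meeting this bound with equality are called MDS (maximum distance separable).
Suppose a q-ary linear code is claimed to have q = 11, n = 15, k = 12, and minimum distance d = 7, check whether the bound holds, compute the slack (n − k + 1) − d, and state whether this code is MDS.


Singleton RHS = n − k + 1 = 4, slack = -3, bound violated (no such code; not MDS).

Singleton bound: d ≤ n − k + 1.
Here n = 15, k = 12, so n − k + 1 = 4.
Given d = 7, check d ≤ 4: NO.
Slack = (n − k + 1) − d = -3.
The slack is negative: d = 7 exceeds n − k + 1 = 4 by 3, so the Singleton bound is violated and no linear [15, 12, 7]_11 code can exist. In particular it is not MDS (MDS requires d = n − k + 1 exactly).
Description: the claimed parameters are [15, 12, 7]_11; such a code would be impossible (violates the Singleton bound).


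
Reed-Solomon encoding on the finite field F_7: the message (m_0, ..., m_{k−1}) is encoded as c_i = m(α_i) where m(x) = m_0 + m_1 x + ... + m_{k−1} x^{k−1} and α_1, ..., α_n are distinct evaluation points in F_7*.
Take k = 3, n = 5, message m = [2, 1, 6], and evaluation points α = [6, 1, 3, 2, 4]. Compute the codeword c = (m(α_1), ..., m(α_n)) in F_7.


c = [0, 2, 3, 0, 4]

Message polynomial: m(x) = 2 + 1·x + 6·x^2 (mod 7).
For each evaluation point α_i, compute m(α_i) mod 7:
  α_1 = 6: Horner steps 6 → 2 → 0, so m(6) = 0.
  α_2 = 1: Horner steps 6 → 0 → 2, so m(1) = 2.
  α_3 = 3: Horner steps 6 → 5 → 3, so m(3) = 3.
  α_4 = 2: Horner steps 6 → 6 → 0, so m(2) = 0.
  α_5 = 4: Horner steps 6 → 4 → 4, so m(4) = 4.
Codeword c = [0, 2, 3, 0, 4] ∈ F_7^5.


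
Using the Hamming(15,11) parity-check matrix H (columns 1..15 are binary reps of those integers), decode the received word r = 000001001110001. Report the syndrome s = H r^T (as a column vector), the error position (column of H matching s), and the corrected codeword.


s = (0, 0, 0, 1)^T, error position = 1, corrected codeword c = 100001001110001

Compute s = H r^T mod 2 one row at a time:
  s_1 = 0 + 1 + 1 + 1 + 0 + 0 + 0 + 1 = 4 ≡ 0 (mod 2).
  s_2 = 0 + 0 + 1 + 0 + 0 + 0 + 0 + 1 = 2 ≡ 0 (mod 2).
  s_3 = 0 + 0 + 1 + 0 + 1 + 1 + 0 + 1 = 4 ≡ 0 (mod 2).
  s_4 = 0 + 0 + 0 + 0 + 1 + 1 + 0 + 1 = 3 ≡ 1 (mod 2).
s = (0, 0, 0, 1)^T — this equals column 1 of H (binary 0001), so error is at position 1.
Correct: flip bit 1 of r = 000001001110001 to get c = 100001001110001.


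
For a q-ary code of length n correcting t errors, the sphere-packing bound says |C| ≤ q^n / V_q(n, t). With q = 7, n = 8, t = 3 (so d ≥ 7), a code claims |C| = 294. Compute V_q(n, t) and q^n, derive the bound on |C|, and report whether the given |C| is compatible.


V_q(n, t) = 13153, q^n = 5764801, Hamming bound = 438, |C| = 294 ≤ bound (satisfied).

Step 1: Compute V_q(n, t) = Σ_{j=0}^3 C(n, j) (q−1)^j.
  j = 0: C(8,0)·(6)^0 = 1·1 = 1.
  j = 1: C(8,1)·(6)^1 = 8·6 = 48.
  j = 2: C(8,2)·(6)^2 = 28·36 = 1008.
  j = 3: C(8,3)·(6)^3 = 56·216 = 12096.
  V_q(n, t) = 1 + 48 + 1008 + 12096 = 13153.
Step 2: q^n = 7^8 = 5764801.
Step 3: Hamming bound ⌊q^n / V_q(n,t)⌋ = ⌊5764801/13153⌋ = 438.
Step 4: Compare |C| = 294 to 438: satisfied.
The claimed |C| lies below the Hamming bound.


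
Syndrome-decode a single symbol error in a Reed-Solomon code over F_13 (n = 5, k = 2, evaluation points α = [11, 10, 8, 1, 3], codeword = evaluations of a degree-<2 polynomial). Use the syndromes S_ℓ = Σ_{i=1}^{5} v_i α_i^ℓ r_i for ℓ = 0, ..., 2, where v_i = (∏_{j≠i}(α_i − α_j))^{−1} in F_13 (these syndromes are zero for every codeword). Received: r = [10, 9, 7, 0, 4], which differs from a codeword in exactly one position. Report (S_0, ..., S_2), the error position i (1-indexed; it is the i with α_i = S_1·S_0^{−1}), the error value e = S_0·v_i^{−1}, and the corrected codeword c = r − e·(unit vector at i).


S = (11, 7, 8), error at position 5, error magnitude e = 2, c = [10, 9, 7, 0, 2].

Step 1: column multipliers v_i = (∏_{j≠i}(α_i − α_j))^{−1} mod 13.
  i = 1 (α = 11): (11−10)(11−8)(11−1)(11−3) = 1·3·10·8 = 240 ≡ 6, so v_1 = 6^{−1} = 11 (mod 13).
  i = 2 (α = 10): (10−11)(10−8)(10−1)(10−3) = (−1)·2·9·7 = −126 ≡ 4, so v_2 = 4^{−1} = 10 (mod 13).
  i = 3 (α = 8): (8−11)(8−10)(8−1)(8−3) = (−3)·(−2)·7·5 = 210 ≡ 2, so v_3 = 2^{−1} = 7 (mod 13).
  i = 4 (α = 1): (1−11)(1−10)(1−8)(1−3) = (−10)·(−9)·(−7)·(−2) = 1260 ≡ 12, so v_4 = 12^{−1} = 12 (mod 13).
  i = 5 (α = 3): (3−11)(3−10)(3−8)(3−1) = (−8)·(−7)·(−5)·2 = −560 ≡ 12, so v_5 = 12^{−1} = 12 (mod 13).
  v = [11, 10, 7, 12, 12].
Step 2: syndromes of r = [10, 9, 7, 0, 4] (all sums mod 13).
  S_0 = Σ v_i r_i = 11·10 + 10·9 + 7·7 + 12·0 + 12·4 = 297 ≡ 11.
  S_1 = Σ v_i α_i r_i = 11·11·10 + 10·10·9 + 7·8·7 + 12·1·0 + 12·3·4 = 2646 ≡ 7.
  α_i^2 mod 13 = [4, 9, 12, 1, 9].
  S_2 = Σ v_i α_i^2 r_i = 11·4·10 + 10·9·9 + 7·12·7 + 12·1·0 + 12·9·4 = 2270 ≡ 8.
  S = (11, 7, 8) ≠ 0, so r is not a codeword (an error is present).
Step 3: locate the error. For a single error e at position i, S_ℓ = v_i·e·α_i^ℓ, so α_err = S_1/S_0.
  S_0^{−1} = 11^{−1} = 6 (mod 13), so α_err = 7·6 = 42 ≡ 3 = α_5. Error position i = 5.
  Consistency check: S_2/S_1 = 8·2 = 16 ≡ 3 = α_err ✓ (single-error assumption holds).
Step 4: error magnitude e = S_0/v_5 = S_0·∏_{j≠5}(α_5 − α_j) = 11·12 = 132 ≡ 2 (mod 13).
Step 5: correct position 5: c_5 = r_5 − e = 4 − 2 ≡ 2 (mod 13). Hence c = [10, 9, 7, 0, 2].
  Check: interpolating c through the α_i gives m(x) = 12 + 1·x (degree < 2) with m(α_i) = c_i for every i, so c is indeed a codeword.


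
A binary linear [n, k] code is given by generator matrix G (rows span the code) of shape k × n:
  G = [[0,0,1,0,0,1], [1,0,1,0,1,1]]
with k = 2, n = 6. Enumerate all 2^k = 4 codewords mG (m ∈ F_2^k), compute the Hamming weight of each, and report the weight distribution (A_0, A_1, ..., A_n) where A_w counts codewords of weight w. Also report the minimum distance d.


Weight distribution: A_0 = 1, A_2 = 2, A_4 = 1. Minimum distance d = 2.

Enumerate all 2^2 = 4 messages m ∈ F_2^2.
For each, compute codeword c = mG in F_2^6, then tally its weight.
  m = 00 → c = 000000, weight = 0.
  m = 10 → c = 001001, weight = 2.
  m = 01 → c = 101011, weight = 4.
  m = 11 → c = 100010, weight = 2.
Tally weights:
  weight 0: 1 codewords.
  weight 2: 2 codewords.
  weight 4: 1 codewords.
Minimum distance d = smallest w > 0 with A_w > 0 = 2.
Sanity: Σ A_w = 4 = 2^2 = 4 ✓.


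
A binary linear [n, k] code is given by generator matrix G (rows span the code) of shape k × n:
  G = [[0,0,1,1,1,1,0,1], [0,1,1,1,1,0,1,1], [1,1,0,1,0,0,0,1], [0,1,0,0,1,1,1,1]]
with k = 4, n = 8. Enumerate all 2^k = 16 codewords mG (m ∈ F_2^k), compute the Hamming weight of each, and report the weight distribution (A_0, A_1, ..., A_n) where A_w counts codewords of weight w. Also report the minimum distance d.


Weight distribution: A_0 = 1, A_2 = 1, A_3 = 2, A_4 = 5, A_5 = 6, A_6 = 1. Minimum distance d = 2.

Enumerate all 2^4 = 16 messages m ∈ F_2^4.
For each, compute codeword c = mG in F_2^8, then tally its weight.
  m = 0000 → c = 00000000, weight = 0.
  m = 1000 → c = 00111101, weight = 5.
  m = 0100 → c = 01111011, weight = 6.
  m = 1100 → c = 01000110, weight = 3.
  m = 0010 → c = 11010001, weight = 4.
  m = 1010 → c = 11101100, weight = 5.
  m = 0110 → c = 10101010, weight = 4.
  m = 1110 → c = 10010111, weight = 5.
  m = 0001 → c = 01001111, weight = 5.
  m = 1001 → c = 01110010, weight = 4.
  m = 0101 → c = 00110100, weight = 3.
  m = 1101 → c = 00001001, weight = 2.
  m = 0011 → c = 10011110, weight = 5.
  m = 1011 → c = 10100011, weight = 4.
  m = 0111 → c = 11100101, weight = 5.
  m = 1111 → c = 11011000, weight = 4.
Tally weights:
  weight 0: 1 codewords.
  weight 2: 1 codewords.
  weight 3: 2 codewords.
  weight 4: 5 codewords.
  weight 5: 6 codewords.
  weight 6: 1 codewords.
Minimum distance d = smallest w > 0 with A_w > 0 = 2.
Sanity: Σ A_w = 16 = 2^4 = 16 ✓.


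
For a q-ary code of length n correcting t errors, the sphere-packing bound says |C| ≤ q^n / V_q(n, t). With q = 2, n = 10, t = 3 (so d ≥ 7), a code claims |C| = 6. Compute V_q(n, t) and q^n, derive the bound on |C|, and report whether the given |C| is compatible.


V_q(n, t) = 176, q^n = 1024, Hamming bound = 5, |C| = 6 > bound (violated).

Step 1: Compute V_q(n, t) = Σ_{j=0}^3 C(n, j) (q−1)^j.
  j = 0: C(10,0)·(1)^0 = 1·1 = 1.
  j = 1: C(10,1)·(1)^1 = 10·1 = 10.
  j = 2: C(10,2)·(1)^2 = 45·1 = 45.
  j = 3: C(10,3)·(1)^3 = 120·1 = 120.
  V_q(n, t) = 1 + 10 + 45 + 120 = 176.
Step 2: q^n = 2^10 = 1024.
Step 3: Hamming bound ⌊q^n / V_q(n,t)⌋ = ⌊1024/176⌋ = 5.
Step 4: Compare |C| = 6 to 5: violated.
The claimed |C| lies above the Hamming bound, so no 2-ary code of length 10 with d ≥ 7 can have 6 codewords.


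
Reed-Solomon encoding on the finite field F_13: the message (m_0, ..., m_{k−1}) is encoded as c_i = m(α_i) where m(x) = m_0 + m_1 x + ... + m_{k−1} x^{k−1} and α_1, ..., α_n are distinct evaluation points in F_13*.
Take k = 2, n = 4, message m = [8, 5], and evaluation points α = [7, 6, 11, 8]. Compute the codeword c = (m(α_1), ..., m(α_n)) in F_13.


c = [4, 12, 11, 9]

Message polynomial: m(x) = 8 + 5·x (mod 13).
For each evaluation point α_i, compute m(α_i) mod 13:
  α_1 = 7: Horner steps 5 → 4, so m(7) = 4.
  α_2 = 6: Horner steps 5 → 12, so m(6) = 12.
  α_3 = 11: Horner steps 5 → 11, so m(11) = 11.
  α_4 = 8: Horner steps 5 → 9, so m(8) = 9.
Codeword c = [4, 12, 11, 9] ∈ F_13^4.


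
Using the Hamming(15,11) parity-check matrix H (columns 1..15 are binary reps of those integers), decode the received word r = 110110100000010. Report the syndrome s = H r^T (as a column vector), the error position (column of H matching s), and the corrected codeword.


s = (1, 0, 1, 1)^T, error position = 11, corrected codeword c = 110110100010010

Compute s = H r^T mod 2 one row at a time:
  s_1 = 0 + 0 + 0 + 0 + 0 + 0 + 1 + 0 = 1 ≡ 1 (mod 2).
  s_2 = 1 + 1 + 0 + 1 + 0 + 0 + 1 + 0 = 4 ≡ 0 (mod 2).
  s_3 = 1 + 0 + 0 + 1 + 0 + 0 + 1 + 0 = 3 ≡ 1 (mod 2).
  s_4 = 1 + 0 + 1 + 1 + 0 + 0 + 0 + 0 = 3 ≡ 1 (mod 2).
s = (1, 0, 1, 1)^T — this equals column 11 of H (binary 1011), so error is at position 11.
Correct: flip bit 11 of r = 110110100000010 to get c = 110110100010010.


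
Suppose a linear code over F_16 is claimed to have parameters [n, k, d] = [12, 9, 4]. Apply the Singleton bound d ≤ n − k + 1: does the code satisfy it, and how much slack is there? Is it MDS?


Singleton RHS = n − k + 1 = 4, slack = 0, bound satisfied, MDS.

Singleton bound: d ≤ n − k + 1.
Here n = 12, k = 9, so n − k + 1 = 4.
Given d = 4, check d ≤ 4: YES.
Slack = (n − k + 1) − d = 0.
The code is MDS (slack = 0).
Description: the claimed parameters are [12, 9, 4]_16; such a code would be MDS (meets Singleton bound).


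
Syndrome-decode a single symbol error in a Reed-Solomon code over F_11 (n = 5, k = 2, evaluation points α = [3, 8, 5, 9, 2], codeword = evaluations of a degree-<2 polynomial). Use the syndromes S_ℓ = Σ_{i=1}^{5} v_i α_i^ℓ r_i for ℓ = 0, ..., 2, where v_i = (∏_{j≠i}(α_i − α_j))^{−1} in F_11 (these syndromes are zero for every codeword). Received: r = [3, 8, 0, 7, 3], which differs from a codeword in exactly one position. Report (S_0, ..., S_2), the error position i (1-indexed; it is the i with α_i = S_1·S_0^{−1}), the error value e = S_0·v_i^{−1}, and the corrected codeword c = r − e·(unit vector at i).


S = (2, 6, 7), error at position 1, error magnitude e = 1, c = [2, 8, 0, 7, 3].

Step 1: column multipliers v_i = (∏_{j≠i}(α_i − α_j))^{−1} mod 11.
  i = 1 (α = 3): (3−8)(3−5)(3−9)(3−2) = (−5)·(−2)·(−6)·1 = −60 ≡ 6, so v_1 = 6^{−1} = 2 (mod 11).
  i = 2 (α = 8): (8−3)(8−5)(8−9)(8−2) = 5·3·(−1)·6 = −90 ≡ 9, so v_2 = 9^{−1} = 5 (mod 11).
  i = 3 (α = 5): (5−3)(5−8)(5−9)(5−2) = 2·(−3)·(−4)·3 = 72 ≡ 6, so v_3 = 6^{−1} = 2 (mod 11).
  i = 4 (α = 9): (9−3)(9−8)(9−5)(9−2) = 6·1·4·7 = 168 ≡ 3, so v_4 = 3^{−1} = 4 (mod 11).
  i = 5 (α = 2): (2−3)(2−8)(2−5)(2−9) = (−1)·(−6)·(−3)·(−7) = 126 ≡ 5, so v_5 = 5^{−1} = 9 (mod 11).
  v = [2, 5, 2, 4, 9].
Step 2: syndromes of r = [3, 8, 0, 7, 3] (all sums mod 11).
  S_0 = Σ v_i r_i = 2·3 + 5·8 + 2·0 + 4·7 + 9·3 = 101 ≡ 2.
  S_1 = Σ v_i α_i r_i = 2·3·3 + 5·8·8 + 2·5·0 + 4·9·7 + 9·2·3 = 644 ≡ 6.
  α_i^2 mod 11 = [9, 9, 3, 4, 4].
  S_2 = Σ v_i α_i^2 r_i = 2·9·3 + 5·9·8 + 2·3·0 + 4·4·7 + 9·4·3 = 634 ≡ 7.
  S = (2, 6, 7) ≠ 0, so r is not a codeword (an error is present).
Step 3: locate the error. For a single error e at position i, S_ℓ = v_i·e·α_i^ℓ, so α_err = S_1/S_0.
  S_0^{−1} = 2^{−1} = 6 (mod 11), so α_err = 6·6 = 36 ≡ 3 = α_1. Error position i = 1.
  Consistency check: S_2/S_1 = 7·2 = 14 ≡ 3 = α_err ✓ (single-error assumption holds).
Step 4: error magnitude e = S_0/v_1 = S_0·∏_{j≠1}(α_1 − α_j) = 2·6 = 12 ≡ 1 (mod 11).
Step 5: correct position 1: c_1 = r_1 − e = 3 − 1 ≡ 2 (mod 11). Hence c = [2, 8, 0, 7, 3].
  Check: interpolating c through the α_i gives m(x) = 5 + 10·x (degree < 2) with m(α_i) = c_i for every i, so c is indeed a codeword.


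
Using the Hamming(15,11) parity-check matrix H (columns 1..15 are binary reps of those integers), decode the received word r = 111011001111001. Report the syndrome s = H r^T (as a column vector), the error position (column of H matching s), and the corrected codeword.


s = (1, 0, 0, 0)^T, error position = 8, corrected codeword c = 111011011111001

Compute s = H r^T mod 2 one row at a time:
  s_1 = 0 + 1 + 1 + 1 + 1 + 0 + 0 + 1 = 5 ≡ 1 (mod 2).
  s_2 = 0 + 1 + 1 + 0 + 1 + 0 + 0 + 1 = 4 ≡ 0 (mod 2).
  s_3 = 1 + 1 + 1 + 0 + 1 + 1 + 0 + 1 = 6 ≡ 0 (mod 2).
  s_4 = 1 + 1 + 1 + 0 + 1 + 1 + 0 + 1 = 6 ≡ 0 (mod 2).
s = (1, 0, 0, 0)^T — this equals column 8 of H (binary 1000), so error is at position 8.
Correct: flip bit 8 of r = 111011001111001 to get c = 111011011111001.


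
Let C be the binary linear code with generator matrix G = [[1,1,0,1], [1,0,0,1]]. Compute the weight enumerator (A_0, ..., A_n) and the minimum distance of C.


Weight distribution: A_0 = 1, A_1 = 1, A_2 = 1, A_3 = 1. Minimum distance d = 1.

Enumerate all 2^2 = 4 messages m ∈ F_2^2.
For each, compute codeword c = mG in F_2^4, then tally its weight.
  m = 00 → c = 0000, weight = 0.
  m = 10 → c = 1101, weight = 3.
  m = 01 → c = 1001, weight = 2.
  m = 11 → c = 0100, weight = 1.
Tally weights:
  weight 0: 1 codewords.
  weight 1: 1 codewords.
  weight 2: 1 codewords.
  weight 3: 1 codewords.
Minimum distance d = smallest w > 0 with A_w > 0 = 1.
Sanity: Σ A_w = 4 = 2^2 = 4 ✓.


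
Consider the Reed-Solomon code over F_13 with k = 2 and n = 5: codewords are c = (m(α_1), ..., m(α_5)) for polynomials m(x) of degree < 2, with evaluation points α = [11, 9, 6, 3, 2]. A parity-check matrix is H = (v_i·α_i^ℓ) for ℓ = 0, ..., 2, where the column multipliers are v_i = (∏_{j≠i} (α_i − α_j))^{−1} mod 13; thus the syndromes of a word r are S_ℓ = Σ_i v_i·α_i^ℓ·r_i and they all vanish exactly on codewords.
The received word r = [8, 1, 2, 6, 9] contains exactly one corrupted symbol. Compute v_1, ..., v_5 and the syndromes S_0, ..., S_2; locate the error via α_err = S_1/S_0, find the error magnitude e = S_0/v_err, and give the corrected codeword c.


S = (4, 11, 1), error at position 3, error magnitude e = 5, c = [8, 1, 10, 6, 9].

Step 1: column multipliers v_i = (∏_{j≠i}(α_i − α_j))^{−1} mod 13.
  i = 1 (α = 11): (11−9)(11−6)(11−3)(11−2) = 2·5·8·9 = 720 ≡ 5, so v_1 = 5^{−1} = 8 (mod 13).
  i = 2 (α = 9): (9−11)(9−6)(9−3)(9−2) = (−2)·3·6·7 = −252 ≡ 8, so v_2 = 8^{−1} = 5 (mod 13).
  i = 3 (α = 6): (6−11)(6−9)(6−3)(6−2) = (−5)·(−3)·3·4 = 180 ≡ 11, so v_3 = 11^{−1} = 6 (mod 13).
  i = 4 (α = 3): (3−11)(3−9)(3−6)(3−2) = (−8)·(−6)·(−3)·1 = −144 ≡ 12, so v_4 = 12^{−1} = 12 (mod 13).
  i = 5 (α = 2): (2−11)(2−9)(2−6)(2−3) = (−9)·(−7)·(−4)·(−1) = 252 ≡ 5, so v_5 = 5^{−1} = 8 (mod 13).
  v = [8, 5, 6, 12, 8].
Step 2: syndromes of r = [8, 1, 2, 6, 9] (all sums mod 13).
  S_0 = Σ v_i r_i = 8·8 + 5·1 + 6·2 + 12·6 + 8·9 = 225 ≡ 4.
  S_1 = Σ v_i α_i r_i = 8·11·8 + 5·9·1 + 6·6·2 + 12·3·6 + 8·2·9 = 1181 ≡ 11.
  α_i^2 mod 13 = [4, 3, 10, 9, 4].
  S_2 = Σ v_i α_i^2 r_i = 8·4·8 + 5·3·1 + 6·10·2 + 12·9·6 + 8·4·9 = 1327 ≡ 1.
  S = (4, 11, 1) ≠ 0, so r is not a codeword (an error is present).
Step 3: locate the error. For a single error e at position i, S_ℓ = v_i·e·α_i^ℓ, so α_err = S_1/S_0.
  S_0^{−1} = 4^{−1} = 10 (mod 13), so α_err = 11·10 = 110 ≡ 6 = α_3. Error position i = 3.
  Consistency check: S_2/S_1 = 1·6 = 6 ≡ 6 = α_err ✓ (single-error assumption holds).
Step 4: error magnitude e = S_0/v_3 = S_0·∏_{j≠3}(α_3 − α_j) = 4·11 = 44 ≡ 5 (mod 13).
Step 5: correct position 3: c_3 = r_3 − e = 2 − 5 ≡ 10 (mod 13). Hence c = [8, 1, 10, 6, 9].
  Check: interpolating c through the α_i gives m(x) = 2 + 10·x (degree < 2) with m(α_i) = c_i for every i, so c is indeed a codeword.


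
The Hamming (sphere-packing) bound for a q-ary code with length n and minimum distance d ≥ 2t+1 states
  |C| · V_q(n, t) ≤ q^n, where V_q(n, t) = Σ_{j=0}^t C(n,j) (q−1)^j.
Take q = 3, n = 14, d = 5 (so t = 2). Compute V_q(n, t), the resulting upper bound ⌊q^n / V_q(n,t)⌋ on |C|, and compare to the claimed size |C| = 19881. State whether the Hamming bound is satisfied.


V_q(n, t) = 393, q^n = 4782969, Hamming bound = 12170, |C| = 19881 > bound (violated).

Step 1: Compute V_q(n, t) = Σ_{j=0}^2 C(n, j) (q−1)^j.
  j = 0: C(14,0)·(2)^0 = 1·1 = 1.
  j = 1: C(14,1)·(2)^1 = 14·2 = 28.
  j = 2: C(14,2)·(2)^2 = 91·4 = 364.
  V_q(n, t) = 1 + 28 + 364 = 393.
Step 2: q^n = 3^14 = 4782969.
Step 3: Hamming bound ⌊q^n / V_q(n,t)⌋ = ⌊4782969/393⌋ = 12170.
Step 4: Compare |C| = 19881 to 12170: violated.
The claimed |C| lies above the Hamming bound, so no 3-ary code of length 14 with d ≥ 5 can have 19881 codewords.


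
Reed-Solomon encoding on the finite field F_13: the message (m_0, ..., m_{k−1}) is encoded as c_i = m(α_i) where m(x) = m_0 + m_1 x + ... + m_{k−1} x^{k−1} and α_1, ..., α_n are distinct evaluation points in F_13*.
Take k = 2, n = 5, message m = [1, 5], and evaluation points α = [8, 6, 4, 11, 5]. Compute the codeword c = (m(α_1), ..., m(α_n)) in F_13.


c = [2, 5, 8, 4, 0]

Message polynomial: m(x) = 1 + 5·x (mod 13).
For each evaluation point α_i, compute m(α_i) mod 13:
  α_1 = 8: Horner steps 5 → 2, so m(8) = 2.
  α_2 = 6: Horner steps 5 → 5, so m(6) = 5.
  α_3 = 4: Horner steps 5 → 8, so m(4) = 8.
  α_4 = 11: Horner steps 5 → 4, so m(11) = 4.
  α_5 = 5: Horner steps 5 → 0, so m(5) = 0.
Codeword c = [2, 5, 8, 4, 0] ∈ F_13^5.


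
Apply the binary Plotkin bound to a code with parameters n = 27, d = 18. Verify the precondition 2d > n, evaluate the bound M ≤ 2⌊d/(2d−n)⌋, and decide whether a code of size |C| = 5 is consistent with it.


Plotkin bound M ≤ 4; given |C| = 5 > bound (violated).

Check applicability: 2d = 36, n = 27.
2d − n = 9 > 0, so Plotkin applies.
Compute d/(2d−n) = 18/9 ≈ 2.0000.
⌊d/(2d−n)⌋ = 2.
Plotkin bound: M ≤ 2·2 = 4.
Given |C| = 5, check: VIOLATED.
This |C| is above the Plotkin bound, so no binary code with n = 27, d = 18 and 5 codewords exists.


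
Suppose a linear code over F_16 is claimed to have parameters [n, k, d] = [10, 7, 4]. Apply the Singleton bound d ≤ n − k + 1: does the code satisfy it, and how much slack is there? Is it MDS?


Singleton RHS = n − k + 1 = 4, slack = 0, bound satisfied, MDS.

Singleton bound: d ≤ n − k + 1.
Here n = 10, k = 7, so n − k + 1 = 4.
Given d = 4, check d ≤ 4: YES.
Slack = (n − k + 1) − d = 0.
The code is MDS (slack = 0).
Description: the claimed parameters are [10, 7, 4]_16; such a code would be MDS (meets Singleton bound).


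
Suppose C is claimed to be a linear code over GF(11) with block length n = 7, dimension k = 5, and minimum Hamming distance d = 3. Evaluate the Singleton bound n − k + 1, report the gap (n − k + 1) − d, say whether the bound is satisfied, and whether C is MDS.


Singleton RHS = n − k + 1 = 3, slack = 0, bound satisfied, MDS.

Singleton bound: d ≤ n − k + 1.
Here n = 7, k = 5, so n − k + 1 = 3.
Given d = 3, check d ≤ 3: YES.
Slack = (n − k + 1) − d = 0.
The code is MDS (slack = 0).
Description: the claimed parameters are [7, 5, 3]_11; such a code would be MDS (meets Singleton bound).


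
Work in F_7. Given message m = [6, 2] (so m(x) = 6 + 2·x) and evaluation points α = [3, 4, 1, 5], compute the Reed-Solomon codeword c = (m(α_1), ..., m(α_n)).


c = [5, 0, 1, 2]

Message polynomial: m(x) = 6 + 2·x (mod 7).
For each evaluation point α_i, compute m(α_i) mod 7:
  α_1 = 3: Horner steps 2 → 5, so m(3) = 5.
  α_2 = 4: Horner steps 2 → 0, so m(4) = 0.
  α_3 = 1: Horner steps 2 → 1, so m(1) = 1.
  α_4 = 5: Horner steps 2 → 2, so m(5) = 2.
Codeword c = [5, 0, 1, 2] ∈ F_7^4.


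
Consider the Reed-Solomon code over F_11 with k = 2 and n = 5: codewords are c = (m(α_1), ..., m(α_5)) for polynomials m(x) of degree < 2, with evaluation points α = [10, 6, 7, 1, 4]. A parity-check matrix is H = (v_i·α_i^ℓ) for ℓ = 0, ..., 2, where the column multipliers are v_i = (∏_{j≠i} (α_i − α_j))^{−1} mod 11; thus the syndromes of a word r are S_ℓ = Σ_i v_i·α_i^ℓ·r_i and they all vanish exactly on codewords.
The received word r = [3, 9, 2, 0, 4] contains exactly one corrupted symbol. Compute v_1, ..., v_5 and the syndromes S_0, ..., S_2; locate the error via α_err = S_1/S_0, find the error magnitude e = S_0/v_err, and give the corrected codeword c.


S = (7, 6, 2), error at position 5, error magnitude e = 3, c = [3, 9, 2, 0, 1].

Step 1: column multipliers v_i = (∏_{j≠i}(α_i − α_j))^{−1} mod 11.
  i = 1 (α = 10): (10−6)(10−7)(10−1)(10−4) = 4·3·9·6 = 648 ≡ 10, so v_1 = 10^{−1} = 10 (mod 11).
  i = 2 (α = 6): (6−10)(6−7)(6−1)(6−4) = (−4)·(−1)·5·2 = 40 ≡ 7, so v_2 = 7^{−1} = 8 (mod 11).
  i = 3 (α = 7): (7−10)(7−6)(7−1)(7−4) = (−3)·1·6·3 = −54 ≡ 1, so v_3 = 1^{−1} = 1 (mod 11).
  i = 4 (α = 1): (1−10)(1−6)(1−7)(1−4) = (−9)·(−5)·(−6)·(−3) = 810 ≡ 7, so v_4 = 7^{−1} = 8 (mod 11).
  i = 5 (α = 4): (4−10)(4−6)(4−7)(4−1) = (−6)·(−2)·(−3)·3 = −108 ≡ 2, so v_5 = 2^{−1} = 6 (mod 11).
  v = [10, 8, 1, 8, 6].
Step 2: syndromes of r = [3, 9, 2, 0, 4] (all sums mod 11).
  S_0 = Σ v_i r_i = 10·3 + 8·9 + 1·2 + 8·0 + 6·4 = 128 ≡ 7.
  S_1 = Σ v_i α_i r_i = 10·10·3 + 8·6·9 + 1·7·2 + 8·1·0 + 6·4·4 = 842 ≡ 6.
  α_i^2 mod 11 = [1, 3, 5, 1, 5].
  S_2 = Σ v_i α_i^2 r_i = 10·1·3 + 8·3·9 + 1·5·2 + 8·1·0 + 6·5·4 = 376 ≡ 2.
  S = (7, 6, 2) ≠ 0, so r is not a codeword (an error is present).
Step 3: locate the error. For a single error e at position i, S_ℓ = v_i·e·α_i^ℓ, so α_err = S_1/S_0.
  S_0^{−1} = 7^{−1} = 8 (mod 11), so α_err = 6·8 = 48 ≡ 4 = α_5. Error position i = 5.
  Consistency check: S_2/S_1 = 2·2 = 4 ≡ 4 = α_err ✓ (single-error assumption holds).
Step 4: error magnitude e = S_0/v_5 = S_0·∏_{j≠5}(α_5 − α_j) = 7·2 = 14 ≡ 3 (mod 11).
Step 5: correct position 5: c_5 = r_5 − e = 4 − 3 ≡ 1 (mod 11). Hence c = [3, 9, 2, 0, 1].
  Check: interpolating c through the α_i gives m(x) = 7 + 4·x (degree < 2) with m(α_i) = c_i for every i, so c is indeed a codeword.


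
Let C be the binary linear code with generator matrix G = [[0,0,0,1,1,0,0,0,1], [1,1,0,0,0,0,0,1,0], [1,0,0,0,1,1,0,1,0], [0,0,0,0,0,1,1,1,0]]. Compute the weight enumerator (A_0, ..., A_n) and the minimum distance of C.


Weight distribution: A_0 = 1, A_3 = 5, A_4 = 5, A_5 = 2, A_6 = 2, A_7 = 1. Minimum distance d = 3.

Enumerate all 2^4 = 16 messages m ∈ F_2^4.
For each, compute codeword c = mG in F_2^9, then tally its weight.
  m = 0000 → c = 000000000, weight = 0.
  m = 1000 → c = 000110001, weight = 3.
  m = 0100 → c = 110000010, weight = 3.
  m = 1100 → c = 110110011, weight = 6.
  m = 0010 → c = 100011010, weight = 4.
  m = 1010 → c = 100101011, weight = 5.
  m = 0110 → c = 010011000, weight = 3.
  m = 1110 → c = 010101001, weight = 4.
  m = 0001 → c = 000001110, weight = 3.
  m = 1001 → c = 000111111, weight = 6.
  m = 0101 → c = 110001100, weight = 4.
  m = 1101 → c = 110111101, weight = 7.
  m = 0011 → c = 100010100, weight = 3.
  m = 1011 → c = 100100101, weight = 4.
  m = 0111 → c = 010010110, weight = 4.
  m = 1111 → c = 010100111, weight = 5.
Tally weights:
  weight 0: 1 codewords.
  weight 3: 5 codewords.
  weight 4: 5 codewords.
  weight 5: 2 codewords.
  weight 6: 2 codewords.
  weight 7: 1 codewords.
Minimum distance d = smallest w > 0 with A_w > 0 = 3.
Sanity: Σ A_w = 16 = 2^4 = 16 ✓.


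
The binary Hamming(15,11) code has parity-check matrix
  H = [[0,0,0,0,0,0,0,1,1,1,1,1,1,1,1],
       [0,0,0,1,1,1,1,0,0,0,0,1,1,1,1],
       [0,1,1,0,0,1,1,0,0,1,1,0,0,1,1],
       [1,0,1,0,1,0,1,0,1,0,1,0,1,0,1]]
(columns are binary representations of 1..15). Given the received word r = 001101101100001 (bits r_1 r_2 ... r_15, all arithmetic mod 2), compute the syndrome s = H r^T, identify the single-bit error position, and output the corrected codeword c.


s = (1, 0, 1, 0)^T, error position = 10, corrected codeword c = 001101101000001

Compute s = H r^T mod 2 one row at a time:
  s_1 = 0 + 1 + 1 + 0 + 0 + 0 + 0 + 1 = 3 ≡ 1 (mod 2).
  s_2 = 1 + 0 + 1 + 1 + 0 + 0 + 0 + 1 = 4 ≡ 0 (mod 2).
  s_3 = 0 + 1 + 1 + 1 + 1 + 0 + 0 + 1 = 5 ≡ 1 (mod 2).
  s_4 = 0 + 1 + 0 + 1 + 1 + 0 + 0 + 1 = 4 ≡ 0 (mod 2).
s = (1, 0, 1, 0)^T — this equals column 10 of H (binary 1010), so error is at position 10.
Correct: flip bit 10 of r = 001101101100001 to get c = 001101101000001.


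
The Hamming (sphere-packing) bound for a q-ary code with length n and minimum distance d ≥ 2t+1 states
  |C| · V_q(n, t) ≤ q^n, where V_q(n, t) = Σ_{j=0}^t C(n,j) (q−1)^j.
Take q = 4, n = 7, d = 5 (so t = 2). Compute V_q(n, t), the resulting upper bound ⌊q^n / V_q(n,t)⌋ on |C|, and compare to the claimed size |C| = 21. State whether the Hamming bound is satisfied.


V_q(n, t) = 211, q^n = 16384, Hamming bound = 77, |C| = 21 ≤ bound (satisfied).

Step 1: Compute V_q(n, t) = Σ_{j=0}^2 C(n, j) (q−1)^j.
  j = 0: C(7,0)·(3)^0 = 1·1 = 1.
  j = 1: C(7,1)·(3)^1 = 7·3 = 21.
  j = 2: C(7,2)·(3)^2 = 21·9 = 189.
  V_q(n, t) = 1 + 21 + 189 = 211.
Step 2: q^n = 4^7 = 16384.
Step 3: Hamming bound ⌊q^n / V_q(n,t)⌋ = ⌊16384/211⌋ = 77.
Step 4: Compare |C| = 21 to 77: satisfied.
The claimed |C| lies below the Hamming bound.


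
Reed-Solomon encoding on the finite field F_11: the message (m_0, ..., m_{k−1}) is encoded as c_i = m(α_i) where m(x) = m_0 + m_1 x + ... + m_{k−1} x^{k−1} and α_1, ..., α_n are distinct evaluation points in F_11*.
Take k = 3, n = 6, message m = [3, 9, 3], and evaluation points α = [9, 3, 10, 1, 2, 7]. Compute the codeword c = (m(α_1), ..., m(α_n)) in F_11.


c = [8, 2, 8, 4, 0, 4]

Message polynomial: m(x) = 3 + 9·x + 3·x^2 (mod 11).
For each evaluation point α_i, compute m(α_i) mod 11:
  α_1 = 9: Horner steps 3 → 3 → 8, so m(9) = 8.
  α_2 = 3: Horner steps 3 → 7 → 2, so m(3) = 2.
  α_3 = 10: Horner steps 3 → 6 → 8, so m(10) = 8.
  α_4 = 1: Horner steps 3 → 1 → 4, so m(1) = 4.
  α_5 = 2: Horner steps 3 → 4 → 0, so m(2) = 0.
  α_6 = 7: Horner steps 3 → 8 → 4, so m(7) = 4.
Codeword c = [8, 2, 8, 4, 0, 4] ∈ F_11^6.


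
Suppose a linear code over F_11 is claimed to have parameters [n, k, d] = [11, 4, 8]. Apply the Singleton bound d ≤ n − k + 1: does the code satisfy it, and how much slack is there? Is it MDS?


Singleton RHS = n − k + 1 = 8, slack = 0, bound satisfied, MDS.

Singleton bound: d ≤ n − k + 1.
Here n = 11, k = 4, so n − k + 1 = 8.
Given d = 8, check d ≤ 8: YES.
Slack = (n − k + 1) − d = 0.
The code is MDS (slack = 0).
Description: the claimed parameters are [11, 4, 8]_11; such a code would be MDS (meets Singleton bound).


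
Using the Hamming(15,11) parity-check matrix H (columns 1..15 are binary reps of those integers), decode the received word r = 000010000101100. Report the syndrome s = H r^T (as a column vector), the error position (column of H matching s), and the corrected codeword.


s = (1, 1, 1, 0)^T, error position = 14, corrected codeword c = 000010000101110

Compute s = H r^T mod 2 one row at a time:
  s_1 = 0 + 0 + 1 + 0 + 1 + 1 + 0 + 0 = 3 ≡ 1 (mod 2).
  s_2 = 0 + 1 + 0 + 0 + 1 + 1 + 0 + 0 = 3 ≡ 1 (mod 2).
  s_3 = 0 + 0 + 0 + 0 + 1 + 0 + 0 + 0 = 1 ≡ 1 (mod 2).
  s_4 = 0 + 0 + 1 + 0 + 0 + 0 + 1 + 0 = 2 ≡ 0 (mod 2).
s = (1, 1, 1, 0)^T — this equals column 14 of H (binary 1110), so error is at position 14.
Correct: flip bit 14 of r = 000010000101100 to get c = 000010000101110.


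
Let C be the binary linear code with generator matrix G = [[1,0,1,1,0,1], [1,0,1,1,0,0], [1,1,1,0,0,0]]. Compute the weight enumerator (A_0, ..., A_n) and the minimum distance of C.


Weight distribution: A_0 = 1, A_1 = 1, A_2 = 1, A_3 = 3, A_4 = 2. Minimum distance d = 1.

Enumerate all 2^3 = 8 messages m ∈ F_2^3.
For each, compute codeword c = mG in F_2^6, then tally its weight.
  m = 000 → c = 000000, weight = 0.
  m = 100 → c = 101101, weight = 4.
  m = 010 → c = 101100, weight = 3.
  m = 110 → c = 000001, weight = 1.
  m = 001 → c = 111000, weight = 3.
  m = 101 → c = 010101, weight = 3.
  m = 011 → c = 010100, weight = 2.
  m = 111 → c = 111001, weight = 4.
Tally weights:
  weight 0: 1 codewords.
  weight 1: 1 codewords.
  weight 2: 1 codewords.
  weight 3: 3 codewords.
  weight 4: 2 codewords.
Minimum distance d = smallest w > 0 with A_w > 0 = 1.
Sanity: Σ A_w = 8 = 2^3 = 8 ✓.
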